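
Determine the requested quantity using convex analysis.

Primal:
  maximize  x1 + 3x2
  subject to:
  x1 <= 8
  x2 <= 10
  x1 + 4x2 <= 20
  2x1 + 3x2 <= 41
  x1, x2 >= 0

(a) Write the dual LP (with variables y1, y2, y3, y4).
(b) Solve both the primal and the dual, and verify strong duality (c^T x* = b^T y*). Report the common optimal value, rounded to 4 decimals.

The standard primal-dual pair for 'max c^T x s.t. A x <= b, x >= 0' is:
  Dual:  min b^T y  s.t.  A^T y >= c,  y >= 0.

So the dual LP is:
  minimize  8y1 + 10y2 + 20y3 + 41y4
  subject to:
    y1 + y3 + 2y4 >= 1
    y2 + 4y3 + 3y4 >= 3
    y1, y2, y3, y4 >= 0

Solving the primal: x* = (8, 3).
  primal value c^T x* = 17.
Solving the dual: y* = (0.25, 0, 0.75, 0).
  dual value b^T y* = 17.
Strong duality: c^T x* = b^T y*. Confirmed.

17


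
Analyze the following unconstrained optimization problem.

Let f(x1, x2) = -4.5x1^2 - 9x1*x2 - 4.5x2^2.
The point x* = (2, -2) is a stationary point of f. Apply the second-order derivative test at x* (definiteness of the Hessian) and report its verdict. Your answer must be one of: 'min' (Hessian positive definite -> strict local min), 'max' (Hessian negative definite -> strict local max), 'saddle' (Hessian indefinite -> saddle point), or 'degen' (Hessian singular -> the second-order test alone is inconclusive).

Compute the Hessian H = grad^2 f:
  H = [[-9, -9], [-9, -9]]
Verify stationarity: grad f(x*) = H x* + g = (0, 0).
Eigenvalues of H: -18, 0.
H has a zero eigenvalue (singular; negative semidefinite but not definite), so H is neither positive definite, negative definite, nor indefinite. The second-order test alone is inconclusive -> degen.
(Indeed, f is constant along the null direction of H through x*, so x* is not a strict local extremum.)

degen


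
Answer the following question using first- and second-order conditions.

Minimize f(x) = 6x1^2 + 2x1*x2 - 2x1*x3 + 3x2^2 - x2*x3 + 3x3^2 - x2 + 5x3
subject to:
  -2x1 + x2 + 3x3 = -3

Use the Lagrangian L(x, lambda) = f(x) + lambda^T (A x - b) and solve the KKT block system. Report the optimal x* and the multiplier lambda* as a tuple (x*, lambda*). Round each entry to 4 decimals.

Form the Lagrangian:
  L(x, lambda) = (1/2) x^T Q x + c^T x + lambda^T (A x - b)
Stationarity (grad_x L = 0): Q x + c + A^T lambda = 0.
Primal feasibility: A x = b.

This gives the KKT block system:
  [ Q   A^T ] [ x     ]   [-c ]
  [ A    0  ] [ lambda ] = [ b ]

Solving the linear system:
  x*      = (-0.1091, -0.0355, -1.0609)
  lambda* = (0.3706)
  f(x*)   = -2.0787

x* = (-0.1091, -0.0355, -1.0609), lambda* = (0.3706)


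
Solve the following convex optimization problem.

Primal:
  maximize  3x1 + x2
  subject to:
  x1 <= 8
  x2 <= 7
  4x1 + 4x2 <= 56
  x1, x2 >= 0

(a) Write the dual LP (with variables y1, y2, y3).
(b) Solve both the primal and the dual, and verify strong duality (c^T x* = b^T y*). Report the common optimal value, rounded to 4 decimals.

The standard primal-dual pair for 'max c^T x s.t. A x <= b, x >= 0' is:
  Dual:  min b^T y  s.t.  A^T y >= c,  y >= 0.

So the dual LP is:
  minimize  8y1 + 7y2 + 56y3
  subject to:
    y1 + 4y3 >= 3
    y2 + 4y3 >= 1
    y1, y2, y3 >= 0

Solving the primal: x* = (8, 6).
  primal value c^T x* = 30.
Solving the dual: y* = (2, 0, 0.25).
  dual value b^T y* = 30.
Strong duality: c^T x* = b^T y*. Confirmed.

30


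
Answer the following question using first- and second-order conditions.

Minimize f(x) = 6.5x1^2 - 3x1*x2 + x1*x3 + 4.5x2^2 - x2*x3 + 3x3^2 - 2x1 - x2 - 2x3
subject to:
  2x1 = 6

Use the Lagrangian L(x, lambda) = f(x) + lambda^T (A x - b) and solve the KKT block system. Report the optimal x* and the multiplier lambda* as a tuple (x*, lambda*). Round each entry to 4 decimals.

Form the Lagrangian:
  L(x, lambda) = (1/2) x^T Q x + c^T x + lambda^T (A x - b)
Stationarity (grad_x L = 0): Q x + c + A^T lambda = 0.
Primal feasibility: A x = b.

This gives the KKT block system:
  [ Q   A^T ] [ x     ]   [-c ]
  [ A    0  ] [ lambda ] = [ b ]

Solving the linear system:
  x*      = (3, 1.1132, 0.0189)
  lambda* = (-16.8396)
  f(x*)   = 46.9434

x* = (3, 1.1132, 0.0189), lambda* = (-16.8396)


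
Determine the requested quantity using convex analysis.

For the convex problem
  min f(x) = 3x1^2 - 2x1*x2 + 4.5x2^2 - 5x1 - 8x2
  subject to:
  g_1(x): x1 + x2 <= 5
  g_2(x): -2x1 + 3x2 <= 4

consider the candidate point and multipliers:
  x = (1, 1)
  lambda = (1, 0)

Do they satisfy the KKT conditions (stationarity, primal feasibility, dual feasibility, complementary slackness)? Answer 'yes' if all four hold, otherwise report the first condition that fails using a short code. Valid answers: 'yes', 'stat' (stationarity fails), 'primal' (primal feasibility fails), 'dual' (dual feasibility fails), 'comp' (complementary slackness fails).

Gradient of f: grad f(x) = Q x + c = (-1, -1)
Constraint values g_i(x) = a_i^T x - b_i:
  g_1((1, 1)) = -3
  g_2((1, 1)) = -3
Stationarity residual: grad f(x) + sum_i lambda_i a_i = (0, 0)
  -> stationarity OK
Primal feasibility (all g_i <= 0): OK
Dual feasibility (all lambda_i >= 0): OK
Complementary slackness (lambda_i * g_i(x) = 0 for all i): FAILS

Verdict: the first failing condition is complementary_slackness -> comp.

comp


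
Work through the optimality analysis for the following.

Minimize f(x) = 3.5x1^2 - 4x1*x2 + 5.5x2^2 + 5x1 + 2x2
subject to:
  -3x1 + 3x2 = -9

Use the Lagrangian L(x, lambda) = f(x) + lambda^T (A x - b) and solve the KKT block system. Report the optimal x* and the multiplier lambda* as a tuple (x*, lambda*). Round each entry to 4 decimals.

Form the Lagrangian:
  L(x, lambda) = (1/2) x^T Q x + c^T x + lambda^T (A x - b)
Stationarity (grad_x L = 0): Q x + c + A^T lambda = 0.
Primal feasibility: A x = b.

This gives the KKT block system:
  [ Q   A^T ] [ x     ]   [-c ]
  [ A    0  ] [ lambda ] = [ b ]

Solving the linear system:
  x*      = (1.4, -1.6)
  lambda* = (7.0667)
  f(x*)   = 33.7

x* = (1.4, -1.6), lambda* = (7.0667)


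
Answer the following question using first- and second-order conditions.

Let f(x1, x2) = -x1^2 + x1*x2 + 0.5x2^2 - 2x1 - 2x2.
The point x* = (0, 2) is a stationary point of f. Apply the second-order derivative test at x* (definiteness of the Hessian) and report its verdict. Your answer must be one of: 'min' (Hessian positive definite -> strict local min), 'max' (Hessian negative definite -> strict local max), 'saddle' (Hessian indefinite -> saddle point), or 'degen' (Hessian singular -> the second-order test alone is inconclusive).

Compute the Hessian H = grad^2 f:
  H = [[-2, 1], [1, 1]]
Verify stationarity: grad f(x*) = H x* + g = (0, 0).
Eigenvalues of H: -2.3028, 1.3028.
Eigenvalues have mixed signs, so H is indefinite -> x* is a saddle point.

saddle


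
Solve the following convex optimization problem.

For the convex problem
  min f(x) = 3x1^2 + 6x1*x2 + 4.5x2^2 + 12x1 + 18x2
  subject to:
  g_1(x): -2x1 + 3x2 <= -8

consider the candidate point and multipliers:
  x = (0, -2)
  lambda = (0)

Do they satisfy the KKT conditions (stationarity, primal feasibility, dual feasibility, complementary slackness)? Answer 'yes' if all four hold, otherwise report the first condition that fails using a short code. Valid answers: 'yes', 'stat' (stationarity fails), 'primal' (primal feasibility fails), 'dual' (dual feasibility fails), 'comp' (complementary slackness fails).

Gradient of f: grad f(x) = Q x + c = (0, 0)
Constraint values g_i(x) = a_i^T x - b_i:
  g_1((0, -2)) = 2
Stationarity residual: grad f(x) + sum_i lambda_i a_i = (0, 0)
  -> stationarity OK
Primal feasibility (all g_i <= 0): FAILS
Dual feasibility (all lambda_i >= 0): OK
Complementary slackness (lambda_i * g_i(x) = 0 for all i): OK

Verdict: the first failing condition is primal_feasibility -> primal.

primal


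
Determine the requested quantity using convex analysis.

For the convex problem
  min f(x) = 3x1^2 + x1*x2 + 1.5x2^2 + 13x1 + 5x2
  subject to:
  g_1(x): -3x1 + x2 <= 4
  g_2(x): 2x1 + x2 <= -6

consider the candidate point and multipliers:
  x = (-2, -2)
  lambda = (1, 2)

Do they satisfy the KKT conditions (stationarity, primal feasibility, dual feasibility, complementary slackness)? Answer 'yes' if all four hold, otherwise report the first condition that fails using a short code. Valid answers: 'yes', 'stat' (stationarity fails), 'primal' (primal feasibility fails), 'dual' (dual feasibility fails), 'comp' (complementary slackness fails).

Gradient of f: grad f(x) = Q x + c = (-1, -3)
Constraint values g_i(x) = a_i^T x - b_i:
  g_1((-2, -2)) = 0
  g_2((-2, -2)) = 0
Stationarity residual: grad f(x) + sum_i lambda_i a_i = (0, 0)
  -> stationarity OK
Primal feasibility (all g_i <= 0): OK
Dual feasibility (all lambda_i >= 0): OK
Complementary slackness (lambda_i * g_i(x) = 0 for all i): OK

Verdict: yes, KKT holds.

yes


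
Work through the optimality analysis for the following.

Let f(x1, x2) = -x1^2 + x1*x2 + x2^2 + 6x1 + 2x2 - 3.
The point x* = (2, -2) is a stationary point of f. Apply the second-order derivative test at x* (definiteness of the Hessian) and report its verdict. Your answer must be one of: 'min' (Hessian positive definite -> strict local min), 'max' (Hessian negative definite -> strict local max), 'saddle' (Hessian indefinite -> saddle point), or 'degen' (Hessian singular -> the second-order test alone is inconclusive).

Compute the Hessian H = grad^2 f:
  H = [[-2, 1], [1, 2]]
Verify stationarity: grad f(x*) = H x* + g = (0, 0).
Eigenvalues of H: -2.2361, 2.2361.
Eigenvalues have mixed signs, so H is indefinite -> x* is a saddle point.

saddle


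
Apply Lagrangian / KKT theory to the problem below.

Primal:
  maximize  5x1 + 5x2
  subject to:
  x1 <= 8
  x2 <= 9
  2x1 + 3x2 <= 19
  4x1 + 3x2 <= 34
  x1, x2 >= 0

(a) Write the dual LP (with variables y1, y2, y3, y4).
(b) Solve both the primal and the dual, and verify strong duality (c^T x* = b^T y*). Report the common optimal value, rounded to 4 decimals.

The standard primal-dual pair for 'max c^T x s.t. A x <= b, x >= 0' is:
  Dual:  min b^T y  s.t.  A^T y >= c,  y >= 0.

So the dual LP is:
  minimize  8y1 + 9y2 + 19y3 + 34y4
  subject to:
    y1 + 2y3 + 4y4 >= 5
    y2 + 3y3 + 3y4 >= 5
    y1, y2, y3, y4 >= 0

Solving the primal: x* = (7.5, 1.3333).
  primal value c^T x* = 44.1667.
Solving the dual: y* = (0, 0, 0.8333, 0.8333).
  dual value b^T y* = 44.1667.
Strong duality: c^T x* = b^T y*. Confirmed.

44.1667


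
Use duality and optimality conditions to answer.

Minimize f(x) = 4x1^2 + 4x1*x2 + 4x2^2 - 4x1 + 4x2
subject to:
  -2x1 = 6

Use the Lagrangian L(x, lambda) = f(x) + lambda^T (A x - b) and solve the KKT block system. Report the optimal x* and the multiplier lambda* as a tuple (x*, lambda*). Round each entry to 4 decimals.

Form the Lagrangian:
  L(x, lambda) = (1/2) x^T Q x + c^T x + lambda^T (A x - b)
Stationarity (grad_x L = 0): Q x + c + A^T lambda = 0.
Primal feasibility: A x = b.

This gives the KKT block system:
  [ Q   A^T ] [ x     ]   [-c ]
  [ A    0  ] [ lambda ] = [ b ]

Solving the linear system:
  x*      = (-3, 1)
  lambda* = (-12)
  f(x*)   = 44

x* = (-3, 1), lambda* = (-12)


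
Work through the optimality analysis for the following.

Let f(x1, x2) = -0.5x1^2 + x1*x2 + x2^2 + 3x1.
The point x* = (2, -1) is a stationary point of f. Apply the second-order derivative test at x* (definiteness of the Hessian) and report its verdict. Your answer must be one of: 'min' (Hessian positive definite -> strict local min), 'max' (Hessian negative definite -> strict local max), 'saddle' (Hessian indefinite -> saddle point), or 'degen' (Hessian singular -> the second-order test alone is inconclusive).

Compute the Hessian H = grad^2 f:
  H = [[-1, 1], [1, 2]]
Verify stationarity: grad f(x*) = H x* + g = (0, 0).
Eigenvalues of H: -1.3028, 2.3028.
Eigenvalues have mixed signs, so H is indefinite -> x* is a saddle point.

saddle


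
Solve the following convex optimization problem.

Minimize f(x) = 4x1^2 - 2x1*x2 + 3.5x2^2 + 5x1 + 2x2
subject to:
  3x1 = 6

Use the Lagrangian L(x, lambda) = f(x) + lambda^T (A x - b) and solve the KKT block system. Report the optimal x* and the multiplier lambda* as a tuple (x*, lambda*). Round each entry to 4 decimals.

Form the Lagrangian:
  L(x, lambda) = (1/2) x^T Q x + c^T x + lambda^T (A x - b)
Stationarity (grad_x L = 0): Q x + c + A^T lambda = 0.
Primal feasibility: A x = b.

This gives the KKT block system:
  [ Q   A^T ] [ x     ]   [-c ]
  [ A    0  ] [ lambda ] = [ b ]

Solving the linear system:
  x*      = (2, 0.2857)
  lambda* = (-6.8095)
  f(x*)   = 25.7143

x* = (2, 0.2857), lambda* = (-6.8095)


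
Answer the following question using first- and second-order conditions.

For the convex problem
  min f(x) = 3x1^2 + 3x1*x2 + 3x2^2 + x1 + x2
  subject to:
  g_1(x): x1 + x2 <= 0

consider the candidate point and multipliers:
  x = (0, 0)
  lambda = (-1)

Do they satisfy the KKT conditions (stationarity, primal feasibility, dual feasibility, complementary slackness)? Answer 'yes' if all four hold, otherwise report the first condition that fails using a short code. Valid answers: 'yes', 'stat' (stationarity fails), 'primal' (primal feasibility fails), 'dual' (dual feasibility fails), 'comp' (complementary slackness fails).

Gradient of f: grad f(x) = Q x + c = (1, 1)
Constraint values g_i(x) = a_i^T x - b_i:
  g_1((0, 0)) = 0
Stationarity residual: grad f(x) + sum_i lambda_i a_i = (0, 0)
  -> stationarity OK
Primal feasibility (all g_i <= 0): OK
Dual feasibility (all lambda_i >= 0): FAILS
Complementary slackness (lambda_i * g_i(x) = 0 for all i): OK

Verdict: the first failing condition is dual_feasibility -> dual.

dual


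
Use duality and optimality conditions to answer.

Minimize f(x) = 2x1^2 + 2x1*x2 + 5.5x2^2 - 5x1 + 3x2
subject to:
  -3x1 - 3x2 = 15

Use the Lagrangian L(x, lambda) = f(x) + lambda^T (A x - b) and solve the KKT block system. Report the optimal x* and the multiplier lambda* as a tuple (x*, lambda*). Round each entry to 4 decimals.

Form the Lagrangian:
  L(x, lambda) = (1/2) x^T Q x + c^T x + lambda^T (A x - b)
Stationarity (grad_x L = 0): Q x + c + A^T lambda = 0.
Primal feasibility: A x = b.

This gives the KKT block system:
  [ Q   A^T ] [ x     ]   [-c ]
  [ A    0  ] [ lambda ] = [ b ]

Solving the linear system:
  x*      = (-3.3636, -1.6364)
  lambda* = (-7.2424)
  f(x*)   = 60.2727

x* = (-3.3636, -1.6364), lambda* = (-7.2424)


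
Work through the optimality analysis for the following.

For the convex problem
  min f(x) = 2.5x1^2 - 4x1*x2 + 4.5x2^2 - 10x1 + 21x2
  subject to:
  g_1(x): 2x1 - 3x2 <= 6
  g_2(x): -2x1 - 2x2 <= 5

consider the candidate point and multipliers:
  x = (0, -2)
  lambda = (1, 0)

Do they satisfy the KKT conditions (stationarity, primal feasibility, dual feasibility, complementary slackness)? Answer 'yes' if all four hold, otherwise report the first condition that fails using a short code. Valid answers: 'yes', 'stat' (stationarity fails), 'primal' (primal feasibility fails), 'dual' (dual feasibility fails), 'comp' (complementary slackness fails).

Gradient of f: grad f(x) = Q x + c = (-2, 3)
Constraint values g_i(x) = a_i^T x - b_i:
  g_1((0, -2)) = 0
  g_2((0, -2)) = -1
Stationarity residual: grad f(x) + sum_i lambda_i a_i = (0, 0)
  -> stationarity OK
Primal feasibility (all g_i <= 0): OK
Dual feasibility (all lambda_i >= 0): OK
Complementary slackness (lambda_i * g_i(x) = 0 for all i): OK

Verdict: yes, KKT holds.

yes


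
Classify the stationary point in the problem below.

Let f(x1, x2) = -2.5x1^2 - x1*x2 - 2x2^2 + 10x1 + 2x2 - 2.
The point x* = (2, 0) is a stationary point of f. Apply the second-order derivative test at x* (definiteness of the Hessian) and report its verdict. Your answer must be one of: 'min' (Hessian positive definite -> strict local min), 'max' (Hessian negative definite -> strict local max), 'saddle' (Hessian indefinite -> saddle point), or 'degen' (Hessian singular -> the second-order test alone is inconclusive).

Compute the Hessian H = grad^2 f:
  H = [[-5, -1], [-1, -4]]
Verify stationarity: grad f(x*) = H x* + g = (0, 0).
Eigenvalues of H: -5.618, -3.382.
Both eigenvalues < 0, so H is negative definite -> x* is a strict local max.

max


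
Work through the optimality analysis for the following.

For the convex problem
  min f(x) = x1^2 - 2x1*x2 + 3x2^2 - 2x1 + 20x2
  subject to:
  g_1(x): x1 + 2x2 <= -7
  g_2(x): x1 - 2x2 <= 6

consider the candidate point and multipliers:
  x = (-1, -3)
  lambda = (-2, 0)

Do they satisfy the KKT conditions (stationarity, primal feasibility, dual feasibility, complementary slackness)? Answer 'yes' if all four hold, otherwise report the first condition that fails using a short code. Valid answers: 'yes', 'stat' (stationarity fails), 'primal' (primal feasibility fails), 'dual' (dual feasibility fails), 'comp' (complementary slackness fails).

Gradient of f: grad f(x) = Q x + c = (2, 4)
Constraint values g_i(x) = a_i^T x - b_i:
  g_1((-1, -3)) = 0
  g_2((-1, -3)) = -1
Stationarity residual: grad f(x) + sum_i lambda_i a_i = (0, 0)
  -> stationarity OK
Primal feasibility (all g_i <= 0): OK
Dual feasibility (all lambda_i >= 0): FAILS
Complementary slackness (lambda_i * g_i(x) = 0 for all i): OK

Verdict: the first failing condition is dual_feasibility -> dual.

dual


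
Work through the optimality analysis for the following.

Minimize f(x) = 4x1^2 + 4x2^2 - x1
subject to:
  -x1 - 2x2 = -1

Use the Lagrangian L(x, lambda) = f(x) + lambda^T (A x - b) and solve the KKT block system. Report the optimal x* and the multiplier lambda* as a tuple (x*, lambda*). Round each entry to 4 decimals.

Form the Lagrangian:
  L(x, lambda) = (1/2) x^T Q x + c^T x + lambda^T (A x - b)
Stationarity (grad_x L = 0): Q x + c + A^T lambda = 0.
Primal feasibility: A x = b.

This gives the KKT block system:
  [ Q   A^T ] [ x     ]   [-c ]
  [ A    0  ] [ lambda ] = [ b ]

Solving the linear system:
  x*      = (0.3, 0.35)
  lambda* = (1.4)
  f(x*)   = 0.55

x* = (0.3, 0.35), lambda* = (1.4)


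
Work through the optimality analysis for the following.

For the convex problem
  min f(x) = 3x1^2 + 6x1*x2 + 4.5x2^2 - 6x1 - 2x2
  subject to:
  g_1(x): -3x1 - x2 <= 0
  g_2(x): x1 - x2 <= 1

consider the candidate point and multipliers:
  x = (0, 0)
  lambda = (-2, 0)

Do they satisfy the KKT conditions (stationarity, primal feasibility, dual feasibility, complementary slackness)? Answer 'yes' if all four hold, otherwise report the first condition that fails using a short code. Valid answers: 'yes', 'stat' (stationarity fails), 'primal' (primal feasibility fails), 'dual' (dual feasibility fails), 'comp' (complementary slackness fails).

Gradient of f: grad f(x) = Q x + c = (-6, -2)
Constraint values g_i(x) = a_i^T x - b_i:
  g_1((0, 0)) = 0
  g_2((0, 0)) = -1
Stationarity residual: grad f(x) + sum_i lambda_i a_i = (0, 0)
  -> stationarity OK
Primal feasibility (all g_i <= 0): OK
Dual feasibility (all lambda_i >= 0): FAILS
Complementary slackness (lambda_i * g_i(x) = 0 for all i): OK

Verdict: the first failing condition is dual_feasibility -> dual.

dual


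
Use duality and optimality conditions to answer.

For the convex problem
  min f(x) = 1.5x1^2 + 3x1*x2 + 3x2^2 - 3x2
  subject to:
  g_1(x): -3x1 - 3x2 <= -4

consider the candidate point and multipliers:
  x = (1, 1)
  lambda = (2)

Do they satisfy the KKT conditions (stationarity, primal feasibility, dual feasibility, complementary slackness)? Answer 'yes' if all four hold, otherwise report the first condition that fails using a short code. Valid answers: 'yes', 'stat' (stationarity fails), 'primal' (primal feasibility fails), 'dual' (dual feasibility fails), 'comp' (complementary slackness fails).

Gradient of f: grad f(x) = Q x + c = (6, 6)
Constraint values g_i(x) = a_i^T x - b_i:
  g_1((1, 1)) = -2
Stationarity residual: grad f(x) + sum_i lambda_i a_i = (0, 0)
  -> stationarity OK
Primal feasibility (all g_i <= 0): OK
Dual feasibility (all lambda_i >= 0): OK
Complementary slackness (lambda_i * g_i(x) = 0 for all i): FAILS

Verdict: the first failing condition is complementary_slackness -> comp.

comp


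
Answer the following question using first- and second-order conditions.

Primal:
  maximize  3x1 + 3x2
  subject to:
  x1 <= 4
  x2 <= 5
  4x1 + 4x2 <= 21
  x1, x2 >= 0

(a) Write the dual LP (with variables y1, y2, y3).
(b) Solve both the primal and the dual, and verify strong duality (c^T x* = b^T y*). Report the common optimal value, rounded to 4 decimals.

The standard primal-dual pair for 'max c^T x s.t. A x <= b, x >= 0' is:
  Dual:  min b^T y  s.t.  A^T y >= c,  y >= 0.

So the dual LP is:
  minimize  4y1 + 5y2 + 21y3
  subject to:
    y1 + 4y3 >= 3
    y2 + 4y3 >= 3
    y1, y2, y3 >= 0

Solving the primal: x* = (0.25, 5).
  primal value c^T x* = 15.75.
Solving the dual: y* = (0, 0, 0.75).
  dual value b^T y* = 15.75.
Strong duality: c^T x* = b^T y*. Confirmed.

15.75


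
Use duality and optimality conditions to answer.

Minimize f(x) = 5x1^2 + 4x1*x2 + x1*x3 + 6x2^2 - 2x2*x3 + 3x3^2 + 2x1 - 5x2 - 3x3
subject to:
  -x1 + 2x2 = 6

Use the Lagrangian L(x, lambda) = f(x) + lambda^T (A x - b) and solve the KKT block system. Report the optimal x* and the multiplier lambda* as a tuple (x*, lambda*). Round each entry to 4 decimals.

Form the Lagrangian:
  L(x, lambda) = (1/2) x^T Q x + c^T x + lambda^T (A x - b)
Stationarity (grad_x L = 0): Q x + c + A^T lambda = 0.
Primal feasibility: A x = b.

This gives the KKT block system:
  [ Q   A^T ] [ x     ]   [-c ]
  [ A    0  ] [ lambda ] = [ b ]

Solving the linear system:
  x*      = (-1.7353, 2.1324, 1.5)
  lambda* = (-5.3235)
  f(x*)   = 6.6544

x* = (-1.7353, 2.1324, 1.5), lambda* = (-5.3235)


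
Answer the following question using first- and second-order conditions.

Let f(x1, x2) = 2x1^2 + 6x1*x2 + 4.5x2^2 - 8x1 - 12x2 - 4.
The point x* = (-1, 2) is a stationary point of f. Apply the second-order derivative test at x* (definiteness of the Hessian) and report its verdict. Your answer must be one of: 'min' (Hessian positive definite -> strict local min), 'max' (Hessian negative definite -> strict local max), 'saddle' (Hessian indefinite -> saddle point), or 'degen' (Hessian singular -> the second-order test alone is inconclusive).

Compute the Hessian H = grad^2 f:
  H = [[4, 6], [6, 9]]
Verify stationarity: grad f(x*) = H x* + g = (0, 0).
Eigenvalues of H: 0, 13.
H has a zero eigenvalue (singular; positive semidefinite but not definite), so H is neither positive definite, negative definite, nor indefinite. The second-order test alone is inconclusive -> degen.
(Indeed, f is constant along the null direction of H through x*, so x* is not a strict local extremum.)

degen


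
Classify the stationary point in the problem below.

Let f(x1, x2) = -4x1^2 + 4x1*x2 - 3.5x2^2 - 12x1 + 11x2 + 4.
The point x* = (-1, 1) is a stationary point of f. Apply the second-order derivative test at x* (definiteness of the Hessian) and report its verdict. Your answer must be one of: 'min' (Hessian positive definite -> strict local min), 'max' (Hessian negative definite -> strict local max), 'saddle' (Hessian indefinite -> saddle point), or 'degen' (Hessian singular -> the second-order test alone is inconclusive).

Compute the Hessian H = grad^2 f:
  H = [[-8, 4], [4, -7]]
Verify stationarity: grad f(x*) = H x* + g = (0, 0).
Eigenvalues of H: -11.5311, -3.4689.
Both eigenvalues < 0, so H is negative definite -> x* is a strict local max.

max


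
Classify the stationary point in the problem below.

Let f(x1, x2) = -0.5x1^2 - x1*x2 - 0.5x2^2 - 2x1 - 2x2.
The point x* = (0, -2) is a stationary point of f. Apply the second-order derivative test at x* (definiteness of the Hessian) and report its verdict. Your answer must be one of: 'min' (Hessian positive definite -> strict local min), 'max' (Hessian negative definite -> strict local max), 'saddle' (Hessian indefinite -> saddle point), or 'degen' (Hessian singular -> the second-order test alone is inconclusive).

Compute the Hessian H = grad^2 f:
  H = [[-1, -1], [-1, -1]]
Verify stationarity: grad f(x*) = H x* + g = (0, 0).
Eigenvalues of H: -2, 0.
H has a zero eigenvalue (singular; negative semidefinite but not definite), so H is neither positive definite, negative definite, nor indefinite. The second-order test alone is inconclusive -> degen.
(Indeed, f is constant along the null direction of H through x*, so x* is not a strict local extremum.)

degen


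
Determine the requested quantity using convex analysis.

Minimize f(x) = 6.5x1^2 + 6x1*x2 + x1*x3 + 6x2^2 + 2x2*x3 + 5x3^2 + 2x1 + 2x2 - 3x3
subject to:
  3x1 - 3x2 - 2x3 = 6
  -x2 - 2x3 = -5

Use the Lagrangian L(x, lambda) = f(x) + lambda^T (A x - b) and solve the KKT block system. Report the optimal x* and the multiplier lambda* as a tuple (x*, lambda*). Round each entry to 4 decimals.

Form the Lagrangian:
  L(x, lambda) = (1/2) x^T Q x + c^T x + lambda^T (A x - b)
Stationarity (grad_x L = 0): Q x + c + A^T lambda = 0.
Primal feasibility: A x = b.

This gives the KKT block system:
  [ Q   A^T ] [ x     ]   [-c ]
  [ A    0  ] [ lambda ] = [ b ]

Solving the linear system:
  x*      = (2.3406, -1.9892, 3.4946)
  lambda* = (-7.9957, 23.1497)
  f(x*)   = 76.9707

x* = (2.3406, -1.9892, 3.4946), lambda* = (-7.9957, 23.1497)


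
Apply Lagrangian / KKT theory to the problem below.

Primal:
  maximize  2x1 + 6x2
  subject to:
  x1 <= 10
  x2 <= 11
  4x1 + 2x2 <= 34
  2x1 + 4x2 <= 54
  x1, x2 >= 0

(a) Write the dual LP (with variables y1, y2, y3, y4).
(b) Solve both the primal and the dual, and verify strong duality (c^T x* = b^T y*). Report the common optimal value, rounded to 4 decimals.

The standard primal-dual pair for 'max c^T x s.t. A x <= b, x >= 0' is:
  Dual:  min b^T y  s.t.  A^T y >= c,  y >= 0.

So the dual LP is:
  minimize  10y1 + 11y2 + 34y3 + 54y4
  subject to:
    y1 + 4y3 + 2y4 >= 2
    y2 + 2y3 + 4y4 >= 6
    y1, y2, y3, y4 >= 0

Solving the primal: x* = (3, 11).
  primal value c^T x* = 72.
Solving the dual: y* = (0, 5, 0.5, 0).
  dual value b^T y* = 72.
Strong duality: c^T x* = b^T y*. Confirmed.

72


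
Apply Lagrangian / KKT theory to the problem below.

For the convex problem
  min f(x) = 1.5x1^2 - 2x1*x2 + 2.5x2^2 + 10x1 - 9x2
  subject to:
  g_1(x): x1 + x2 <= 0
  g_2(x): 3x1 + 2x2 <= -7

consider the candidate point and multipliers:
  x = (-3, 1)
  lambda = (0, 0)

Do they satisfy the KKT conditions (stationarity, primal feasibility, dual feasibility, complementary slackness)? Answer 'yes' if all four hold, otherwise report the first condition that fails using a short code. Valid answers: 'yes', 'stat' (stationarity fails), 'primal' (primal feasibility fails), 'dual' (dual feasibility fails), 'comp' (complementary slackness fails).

Gradient of f: grad f(x) = Q x + c = (-1, 2)
Constraint values g_i(x) = a_i^T x - b_i:
  g_1((-3, 1)) = -2
  g_2((-3, 1)) = 0
Stationarity residual: grad f(x) + sum_i lambda_i a_i = (-1, 2)
  -> stationarity FAILS
Primal feasibility (all g_i <= 0): OK
Dual feasibility (all lambda_i >= 0): OK
Complementary slackness (lambda_i * g_i(x) = 0 for all i): OK

Verdict: the first failing condition is stationarity -> stat.

stat


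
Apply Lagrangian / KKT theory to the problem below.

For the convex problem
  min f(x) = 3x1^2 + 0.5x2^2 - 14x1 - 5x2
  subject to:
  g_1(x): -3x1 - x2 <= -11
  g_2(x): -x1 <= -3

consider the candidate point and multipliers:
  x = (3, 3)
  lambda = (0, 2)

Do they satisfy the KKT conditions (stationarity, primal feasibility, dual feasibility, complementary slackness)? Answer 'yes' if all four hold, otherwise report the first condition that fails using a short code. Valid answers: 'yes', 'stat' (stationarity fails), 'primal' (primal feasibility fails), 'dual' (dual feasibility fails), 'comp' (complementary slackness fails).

Gradient of f: grad f(x) = Q x + c = (4, -2)
Constraint values g_i(x) = a_i^T x - b_i:
  g_1((3, 3)) = -1
  g_2((3, 3)) = 0
Stationarity residual: grad f(x) + sum_i lambda_i a_i = (2, -2)
  -> stationarity FAILS
Primal feasibility (all g_i <= 0): OK
Dual feasibility (all lambda_i >= 0): OK
Complementary slackness (lambda_i * g_i(x) = 0 for all i): OK

Verdict: the first failing condition is stationarity -> stat.

stat


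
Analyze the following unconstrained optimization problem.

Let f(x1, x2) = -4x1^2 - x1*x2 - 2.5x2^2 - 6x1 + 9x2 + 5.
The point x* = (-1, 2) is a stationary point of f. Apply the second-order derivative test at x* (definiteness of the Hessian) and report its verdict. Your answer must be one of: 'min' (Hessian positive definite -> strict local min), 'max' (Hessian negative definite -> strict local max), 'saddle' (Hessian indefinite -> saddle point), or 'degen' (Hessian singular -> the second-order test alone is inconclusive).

Compute the Hessian H = grad^2 f:
  H = [[-8, -1], [-1, -5]]
Verify stationarity: grad f(x*) = H x* + g = (0, 0).
Eigenvalues of H: -8.3028, -4.6972.
Both eigenvalues < 0, so H is negative definite -> x* is a strict local max.

max


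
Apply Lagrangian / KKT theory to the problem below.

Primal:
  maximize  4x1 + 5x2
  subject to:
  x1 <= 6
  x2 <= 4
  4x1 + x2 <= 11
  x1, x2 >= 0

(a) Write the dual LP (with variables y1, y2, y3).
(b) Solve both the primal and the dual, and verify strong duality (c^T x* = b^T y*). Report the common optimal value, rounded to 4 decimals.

The standard primal-dual pair for 'max c^T x s.t. A x <= b, x >= 0' is:
  Dual:  min b^T y  s.t.  A^T y >= c,  y >= 0.

So the dual LP is:
  minimize  6y1 + 4y2 + 11y3
  subject to:
    y1 + 4y3 >= 4
    y2 + y3 >= 5
    y1, y2, y3 >= 0

Solving the primal: x* = (1.75, 4).
  primal value c^T x* = 27.
Solving the dual: y* = (0, 4, 1).
  dual value b^T y* = 27.
Strong duality: c^T x* = b^T y*. Confirmed.

27


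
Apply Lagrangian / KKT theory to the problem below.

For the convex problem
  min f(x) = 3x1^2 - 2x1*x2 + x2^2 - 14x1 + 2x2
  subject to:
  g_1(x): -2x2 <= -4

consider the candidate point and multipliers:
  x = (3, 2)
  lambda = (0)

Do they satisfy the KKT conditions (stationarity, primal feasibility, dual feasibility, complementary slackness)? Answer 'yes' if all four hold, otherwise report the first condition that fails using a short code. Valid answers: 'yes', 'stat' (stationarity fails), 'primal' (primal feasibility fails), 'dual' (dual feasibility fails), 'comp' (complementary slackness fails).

Gradient of f: grad f(x) = Q x + c = (0, 0)
Constraint values g_i(x) = a_i^T x - b_i:
  g_1((3, 2)) = 0
Stationarity residual: grad f(x) + sum_i lambda_i a_i = (0, 0)
  -> stationarity OK
Primal feasibility (all g_i <= 0): OK
Dual feasibility (all lambda_i >= 0): OK
Complementary slackness (lambda_i * g_i(x) = 0 for all i): OK

Verdict: yes, KKT holds.

yes


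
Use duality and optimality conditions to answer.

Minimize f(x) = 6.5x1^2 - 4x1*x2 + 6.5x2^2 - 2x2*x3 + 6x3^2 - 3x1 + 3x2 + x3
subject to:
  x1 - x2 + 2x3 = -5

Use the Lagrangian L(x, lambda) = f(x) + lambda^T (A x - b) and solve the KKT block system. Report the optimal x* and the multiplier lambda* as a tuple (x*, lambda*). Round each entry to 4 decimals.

Form the Lagrangian:
  L(x, lambda) = (1/2) x^T Q x + c^T x + lambda^T (A x - b)
Stationarity (grad_x L = 0): Q x + c + A^T lambda = 0.
Primal feasibility: A x = b.

This gives the KKT block system:
  [ Q   A^T ] [ x     ]   [-c ]
  [ A    0  ] [ lambda ] = [ b ]

Solving the linear system:
  x*      = (-0.6489, 0.1862, -2.0824)
  lambda* = (12.1809)
  f(x*)   = 30.6636

x* = (-0.6489, 0.1862, -2.0824), lambda* = (12.1809)


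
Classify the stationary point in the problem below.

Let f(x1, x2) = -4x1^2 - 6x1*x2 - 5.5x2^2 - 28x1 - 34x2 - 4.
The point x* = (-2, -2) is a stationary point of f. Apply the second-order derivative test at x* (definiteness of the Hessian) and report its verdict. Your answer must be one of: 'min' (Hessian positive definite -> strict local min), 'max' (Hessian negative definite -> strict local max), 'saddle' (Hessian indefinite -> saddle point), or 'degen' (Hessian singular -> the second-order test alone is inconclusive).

Compute the Hessian H = grad^2 f:
  H = [[-8, -6], [-6, -11]]
Verify stationarity: grad f(x*) = H x* + g = (0, 0).
Eigenvalues of H: -15.6847, -3.3153.
Both eigenvalues < 0, so H is negative definite -> x* is a strict local max.

max


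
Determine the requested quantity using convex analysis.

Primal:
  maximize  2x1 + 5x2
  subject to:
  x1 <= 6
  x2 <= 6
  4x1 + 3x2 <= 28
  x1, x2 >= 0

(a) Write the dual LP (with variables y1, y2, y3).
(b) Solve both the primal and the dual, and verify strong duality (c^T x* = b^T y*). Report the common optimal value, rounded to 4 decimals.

The standard primal-dual pair for 'max c^T x s.t. A x <= b, x >= 0' is:
  Dual:  min b^T y  s.t.  A^T y >= c,  y >= 0.

So the dual LP is:
  minimize  6y1 + 6y2 + 28y3
  subject to:
    y1 + 4y3 >= 2
    y2 + 3y3 >= 5
    y1, y2, y3 >= 0

Solving the primal: x* = (2.5, 6).
  primal value c^T x* = 35.
Solving the dual: y* = (0, 3.5, 0.5).
  dual value b^T y* = 35.
Strong duality: c^T x* = b^T y*. Confirmed.

35


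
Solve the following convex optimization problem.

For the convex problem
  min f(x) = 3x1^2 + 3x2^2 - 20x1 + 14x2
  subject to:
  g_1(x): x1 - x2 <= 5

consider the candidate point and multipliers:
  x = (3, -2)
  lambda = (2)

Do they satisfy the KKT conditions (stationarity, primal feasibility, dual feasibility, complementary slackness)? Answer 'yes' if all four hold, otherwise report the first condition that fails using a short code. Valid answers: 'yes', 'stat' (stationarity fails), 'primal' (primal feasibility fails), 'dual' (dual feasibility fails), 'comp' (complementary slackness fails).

Gradient of f: grad f(x) = Q x + c = (-2, 2)
Constraint values g_i(x) = a_i^T x - b_i:
  g_1((3, -2)) = 0
Stationarity residual: grad f(x) + sum_i lambda_i a_i = (0, 0)
  -> stationarity OK
Primal feasibility (all g_i <= 0): OK
Dual feasibility (all lambda_i >= 0): OK
Complementary slackness (lambda_i * g_i(x) = 0 for all i): OK

Verdict: yes, KKT holds.

yes


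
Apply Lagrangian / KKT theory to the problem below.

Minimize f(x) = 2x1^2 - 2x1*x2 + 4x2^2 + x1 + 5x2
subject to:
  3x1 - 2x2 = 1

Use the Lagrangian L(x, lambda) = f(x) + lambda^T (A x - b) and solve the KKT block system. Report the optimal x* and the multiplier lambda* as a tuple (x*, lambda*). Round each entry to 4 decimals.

Form the Lagrangian:
  L(x, lambda) = (1/2) x^T Q x + c^T x + lambda^T (A x - b)
Stationarity (grad_x L = 0): Q x + c + A^T lambda = 0.
Primal feasibility: A x = b.

This gives the KKT block system:
  [ Q   A^T ] [ x     ]   [-c ]
  [ A    0  ] [ lambda ] = [ b ]

Solving the linear system:
  x*      = (-0.2187, -0.8281)
  lambda* = (-0.5938)
  f(x*)   = -1.8828

x* = (-0.2187, -0.8281), lambda* = (-0.5938)


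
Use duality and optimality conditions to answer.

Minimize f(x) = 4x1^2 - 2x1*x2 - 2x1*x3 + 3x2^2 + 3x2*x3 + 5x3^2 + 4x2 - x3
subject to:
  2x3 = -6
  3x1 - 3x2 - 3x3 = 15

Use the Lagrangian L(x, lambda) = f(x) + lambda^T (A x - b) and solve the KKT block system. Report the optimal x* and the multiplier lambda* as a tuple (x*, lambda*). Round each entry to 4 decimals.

Form the Lagrangian:
  L(x, lambda) = (1/2) x^T Q x + c^T x + lambda^T (A x - b)
Stationarity (grad_x L = 0): Q x + c + A^T lambda = 0.
Primal feasibility: A x = b.

This gives the KKT block system:
  [ Q   A^T ] [ x     ]   [-c ]
  [ A    0  ] [ lambda ] = [ b ]

Solving the linear system:
  x*      = (0.7, -1.3, -3)
  lambda* = (11.05, -4.7333)
  f(x*)   = 67.55

x* = (0.7, -1.3, -3), lambda* = (11.05, -4.7333)


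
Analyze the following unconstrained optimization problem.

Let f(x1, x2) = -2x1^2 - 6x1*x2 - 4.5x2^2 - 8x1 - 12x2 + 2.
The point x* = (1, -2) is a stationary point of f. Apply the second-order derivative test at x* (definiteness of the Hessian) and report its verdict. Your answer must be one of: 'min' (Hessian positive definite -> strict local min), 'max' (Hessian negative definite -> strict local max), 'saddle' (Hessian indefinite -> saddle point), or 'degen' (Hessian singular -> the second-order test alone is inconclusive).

Compute the Hessian H = grad^2 f:
  H = [[-4, -6], [-6, -9]]
Verify stationarity: grad f(x*) = H x* + g = (0, 0).
Eigenvalues of H: -13, 0.
H has a zero eigenvalue (singular; negative semidefinite but not definite), so H is neither positive definite, negative definite, nor indefinite. The second-order test alone is inconclusive -> degen.
(Indeed, f is constant along the null direction of H through x*, so x* is not a strict local extremum.)

degen


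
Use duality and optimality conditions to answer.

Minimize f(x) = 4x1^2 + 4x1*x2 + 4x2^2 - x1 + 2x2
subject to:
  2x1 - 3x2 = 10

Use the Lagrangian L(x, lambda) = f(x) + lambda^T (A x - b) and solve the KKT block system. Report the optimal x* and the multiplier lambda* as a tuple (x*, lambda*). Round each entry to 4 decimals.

Form the Lagrangian:
  L(x, lambda) = (1/2) x^T Q x + c^T x + lambda^T (A x - b)
Stationarity (grad_x L = 0): Q x + c + A^T lambda = 0.
Primal feasibility: A x = b.

This gives the KKT block system:
  [ Q   A^T ] [ x     ]   [-c ]
  [ A    0  ] [ lambda ] = [ b ]

Solving the linear system:
  x*      = (1.8224, -2.1184)
  lambda* = (-2.5526)
  f(x*)   = 9.7336

x* = (1.8224, -2.1184), lambda* = (-2.5526)


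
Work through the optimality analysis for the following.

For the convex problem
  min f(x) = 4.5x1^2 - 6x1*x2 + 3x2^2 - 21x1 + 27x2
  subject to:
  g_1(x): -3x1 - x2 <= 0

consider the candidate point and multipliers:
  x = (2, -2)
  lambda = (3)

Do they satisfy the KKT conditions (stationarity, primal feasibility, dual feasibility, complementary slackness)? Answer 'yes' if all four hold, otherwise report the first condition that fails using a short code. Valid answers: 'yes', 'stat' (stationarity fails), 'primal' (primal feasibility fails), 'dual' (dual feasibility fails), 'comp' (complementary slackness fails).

Gradient of f: grad f(x) = Q x + c = (9, 3)
Constraint values g_i(x) = a_i^T x - b_i:
  g_1((2, -2)) = -4
Stationarity residual: grad f(x) + sum_i lambda_i a_i = (0, 0)
  -> stationarity OK
Primal feasibility (all g_i <= 0): OK
Dual feasibility (all lambda_i >= 0): OK
Complementary slackness (lambda_i * g_i(x) = 0 for all i): FAILS

Verdict: the first failing condition is complementary_slackness -> comp.

comp


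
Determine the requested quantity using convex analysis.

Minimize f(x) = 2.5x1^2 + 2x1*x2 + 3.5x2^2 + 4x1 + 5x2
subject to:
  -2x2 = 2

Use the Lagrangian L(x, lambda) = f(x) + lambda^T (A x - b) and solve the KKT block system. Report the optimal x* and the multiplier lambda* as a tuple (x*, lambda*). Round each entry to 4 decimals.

Form the Lagrangian:
  L(x, lambda) = (1/2) x^T Q x + c^T x + lambda^T (A x - b)
Stationarity (grad_x L = 0): Q x + c + A^T lambda = 0.
Primal feasibility: A x = b.

This gives the KKT block system:
  [ Q   A^T ] [ x     ]   [-c ]
  [ A    0  ] [ lambda ] = [ b ]

Solving the linear system:
  x*      = (-0.4, -1)
  lambda* = (-1.4)
  f(x*)   = -1.9

x* = (-0.4, -1), lambda* = (-1.4)


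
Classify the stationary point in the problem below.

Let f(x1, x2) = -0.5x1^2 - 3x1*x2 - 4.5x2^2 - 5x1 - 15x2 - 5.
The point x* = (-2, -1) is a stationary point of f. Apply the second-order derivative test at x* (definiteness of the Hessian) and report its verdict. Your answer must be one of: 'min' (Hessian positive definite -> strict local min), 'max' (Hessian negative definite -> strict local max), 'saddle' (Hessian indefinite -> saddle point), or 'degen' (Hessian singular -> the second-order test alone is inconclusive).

Compute the Hessian H = grad^2 f:
  H = [[-1, -3], [-3, -9]]
Verify stationarity: grad f(x*) = H x* + g = (0, 0).
Eigenvalues of H: -10, 0.
H has a zero eigenvalue (singular; negative semidefinite but not definite), so H is neither positive definite, negative definite, nor indefinite. The second-order test alone is inconclusive -> degen.
(Indeed, f is constant along the null direction of H through x*, so x* is not a strict local extremum.)

degen


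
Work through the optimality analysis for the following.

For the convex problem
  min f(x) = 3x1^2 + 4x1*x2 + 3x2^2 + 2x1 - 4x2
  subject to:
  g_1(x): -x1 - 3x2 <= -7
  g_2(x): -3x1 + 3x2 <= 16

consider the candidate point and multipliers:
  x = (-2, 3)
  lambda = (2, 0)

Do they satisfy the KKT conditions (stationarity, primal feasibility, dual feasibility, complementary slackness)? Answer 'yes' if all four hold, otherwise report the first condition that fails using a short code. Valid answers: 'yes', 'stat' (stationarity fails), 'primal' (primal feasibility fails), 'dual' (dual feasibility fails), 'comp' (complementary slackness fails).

Gradient of f: grad f(x) = Q x + c = (2, 6)
Constraint values g_i(x) = a_i^T x - b_i:
  g_1((-2, 3)) = 0
  g_2((-2, 3)) = -1
Stationarity residual: grad f(x) + sum_i lambda_i a_i = (0, 0)
  -> stationarity OK
Primal feasibility (all g_i <= 0): OK
Dual feasibility (all lambda_i >= 0): OK
Complementary slackness (lambda_i * g_i(x) = 0 for all i): OK

Verdict: yes, KKT holds.

yes
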